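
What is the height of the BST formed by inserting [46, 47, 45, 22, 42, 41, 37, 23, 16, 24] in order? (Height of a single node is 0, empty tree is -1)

Insertion order: [46, 47, 45, 22, 42, 41, 37, 23, 16, 24]
Tree (level-order array): [46, 45, 47, 22, None, None, None, 16, 42, None, None, 41, None, 37, None, 23, None, None, 24]
Compute height bottom-up (empty subtree = -1):
  height(16) = 1 + max(-1, -1) = 0
  height(24) = 1 + max(-1, -1) = 0
  height(23) = 1 + max(-1, 0) = 1
  height(37) = 1 + max(1, -1) = 2
  height(41) = 1 + max(2, -1) = 3
  height(42) = 1 + max(3, -1) = 4
  height(22) = 1 + max(0, 4) = 5
  height(45) = 1 + max(5, -1) = 6
  height(47) = 1 + max(-1, -1) = 0
  height(46) = 1 + max(6, 0) = 7
Height = 7


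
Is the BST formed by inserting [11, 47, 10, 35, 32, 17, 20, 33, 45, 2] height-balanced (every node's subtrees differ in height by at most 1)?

Tree (level-order array): [11, 10, 47, 2, None, 35, None, None, None, 32, 45, 17, 33, None, None, None, 20]
Definition: a tree is height-balanced if, at every node, |h(left) - h(right)| <= 1 (empty subtree has height -1).
Bottom-up per-node check:
  node 2: h_left=-1, h_right=-1, diff=0 [OK], height=0
  node 10: h_left=0, h_right=-1, diff=1 [OK], height=1
  node 20: h_left=-1, h_right=-1, diff=0 [OK], height=0
  node 17: h_left=-1, h_right=0, diff=1 [OK], height=1
  node 33: h_left=-1, h_right=-1, diff=0 [OK], height=0
  node 32: h_left=1, h_right=0, diff=1 [OK], height=2
  node 45: h_left=-1, h_right=-1, diff=0 [OK], height=0
  node 35: h_left=2, h_right=0, diff=2 [FAIL (|2-0|=2 > 1)], height=3
  node 47: h_left=3, h_right=-1, diff=4 [FAIL (|3--1|=4 > 1)], height=4
  node 11: h_left=1, h_right=4, diff=3 [FAIL (|1-4|=3 > 1)], height=5
Node 35 violates the condition: |2 - 0| = 2 > 1.
Result: Not balanced


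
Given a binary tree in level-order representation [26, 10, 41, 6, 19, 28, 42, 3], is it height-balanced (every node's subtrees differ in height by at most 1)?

Tree (level-order array): [26, 10, 41, 6, 19, 28, 42, 3]
Definition: a tree is height-balanced if, at every node, |h(left) - h(right)| <= 1 (empty subtree has height -1).
Bottom-up per-node check:
  node 3: h_left=-1, h_right=-1, diff=0 [OK], height=0
  node 6: h_left=0, h_right=-1, diff=1 [OK], height=1
  node 19: h_left=-1, h_right=-1, diff=0 [OK], height=0
  node 10: h_left=1, h_right=0, diff=1 [OK], height=2
  node 28: h_left=-1, h_right=-1, diff=0 [OK], height=0
  node 42: h_left=-1, h_right=-1, diff=0 [OK], height=0
  node 41: h_left=0, h_right=0, diff=0 [OK], height=1
  node 26: h_left=2, h_right=1, diff=1 [OK], height=3
All nodes satisfy the balance condition.
Result: Balanced


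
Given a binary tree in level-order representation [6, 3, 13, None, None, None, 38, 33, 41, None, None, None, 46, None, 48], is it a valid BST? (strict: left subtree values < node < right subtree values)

Level-order array: [6, 3, 13, None, None, None, 38, 33, 41, None, None, None, 46, None, 48]
Validate using subtree bounds (lo, hi): at each node, require lo < value < hi,
then recurse left with hi=value and right with lo=value.
Preorder trace (stopping at first violation):
  at node 6 with bounds (-inf, +inf): OK
  at node 3 with bounds (-inf, 6): OK
  at node 13 with bounds (6, +inf): OK
  at node 38 with bounds (13, +inf): OK
  at node 33 with bounds (13, 38): OK
  at node 41 with bounds (38, +inf): OK
  at node 46 with bounds (41, +inf): OK
  at node 48 with bounds (46, +inf): OK
No violation found at any node.
Result: Valid BST


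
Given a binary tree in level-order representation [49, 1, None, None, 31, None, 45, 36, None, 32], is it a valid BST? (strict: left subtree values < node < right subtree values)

Level-order array: [49, 1, None, None, 31, None, 45, 36, None, 32]
Validate using subtree bounds (lo, hi): at each node, require lo < value < hi,
then recurse left with hi=value and right with lo=value.
Preorder trace (stopping at first violation):
  at node 49 with bounds (-inf, +inf): OK
  at node 1 with bounds (-inf, 49): OK
  at node 31 with bounds (1, 49): OK
  at node 45 with bounds (31, 49): OK
  at node 36 with bounds (31, 45): OK
  at node 32 with bounds (31, 36): OK
No violation found at any node.
Result: Valid BST


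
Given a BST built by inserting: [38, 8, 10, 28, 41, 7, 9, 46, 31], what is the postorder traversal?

Tree insertion order: [38, 8, 10, 28, 41, 7, 9, 46, 31]
Tree (level-order array): [38, 8, 41, 7, 10, None, 46, None, None, 9, 28, None, None, None, None, None, 31]
Postorder traversal: [7, 9, 31, 28, 10, 8, 46, 41, 38]


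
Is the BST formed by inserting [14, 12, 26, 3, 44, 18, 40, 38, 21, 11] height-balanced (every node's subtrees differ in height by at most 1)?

Tree (level-order array): [14, 12, 26, 3, None, 18, 44, None, 11, None, 21, 40, None, None, None, None, None, 38]
Definition: a tree is height-balanced if, at every node, |h(left) - h(right)| <= 1 (empty subtree has height -1).
Bottom-up per-node check:
  node 11: h_left=-1, h_right=-1, diff=0 [OK], height=0
  node 3: h_left=-1, h_right=0, diff=1 [OK], height=1
  node 12: h_left=1, h_right=-1, diff=2 [FAIL (|1--1|=2 > 1)], height=2
  node 21: h_left=-1, h_right=-1, diff=0 [OK], height=0
  node 18: h_left=-1, h_right=0, diff=1 [OK], height=1
  node 38: h_left=-1, h_right=-1, diff=0 [OK], height=0
  node 40: h_left=0, h_right=-1, diff=1 [OK], height=1
  node 44: h_left=1, h_right=-1, diff=2 [FAIL (|1--1|=2 > 1)], height=2
  node 26: h_left=1, h_right=2, diff=1 [OK], height=3
  node 14: h_left=2, h_right=3, diff=1 [OK], height=4
Node 12 violates the condition: |1 - -1| = 2 > 1.
Result: Not balanced


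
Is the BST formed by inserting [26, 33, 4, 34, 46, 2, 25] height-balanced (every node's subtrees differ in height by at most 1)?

Tree (level-order array): [26, 4, 33, 2, 25, None, 34, None, None, None, None, None, 46]
Definition: a tree is height-balanced if, at every node, |h(left) - h(right)| <= 1 (empty subtree has height -1).
Bottom-up per-node check:
  node 2: h_left=-1, h_right=-1, diff=0 [OK], height=0
  node 25: h_left=-1, h_right=-1, diff=0 [OK], height=0
  node 4: h_left=0, h_right=0, diff=0 [OK], height=1
  node 46: h_left=-1, h_right=-1, diff=0 [OK], height=0
  node 34: h_left=-1, h_right=0, diff=1 [OK], height=1
  node 33: h_left=-1, h_right=1, diff=2 [FAIL (|-1-1|=2 > 1)], height=2
  node 26: h_left=1, h_right=2, diff=1 [OK], height=3
Node 33 violates the condition: |-1 - 1| = 2 > 1.
Result: Not balanced


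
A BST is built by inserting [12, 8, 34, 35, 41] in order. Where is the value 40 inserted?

Starting tree (level order): [12, 8, 34, None, None, None, 35, None, 41]
Insertion path: 12 -> 34 -> 35 -> 41
Result: insert 40 as left child of 41
Final tree (level order): [12, 8, 34, None, None, None, 35, None, 41, 40]


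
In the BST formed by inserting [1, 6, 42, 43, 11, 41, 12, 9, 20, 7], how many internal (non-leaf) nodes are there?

Tree built from: [1, 6, 42, 43, 11, 41, 12, 9, 20, 7]
Tree (level-order array): [1, None, 6, None, 42, 11, 43, 9, 41, None, None, 7, None, 12, None, None, None, None, 20]
Rule: An internal node has at least one child.
Per-node child counts:
  node 1: 1 child(ren)
  node 6: 1 child(ren)
  node 42: 2 child(ren)
  node 11: 2 child(ren)
  node 9: 1 child(ren)
  node 7: 0 child(ren)
  node 41: 1 child(ren)
  node 12: 1 child(ren)
  node 20: 0 child(ren)
  node 43: 0 child(ren)
Matching nodes: [1, 6, 42, 11, 9, 41, 12]
Count of internal (non-leaf) nodes: 7


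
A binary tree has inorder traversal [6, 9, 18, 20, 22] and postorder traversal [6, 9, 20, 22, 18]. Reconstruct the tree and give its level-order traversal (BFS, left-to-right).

Inorder:   [6, 9, 18, 20, 22]
Postorder: [6, 9, 20, 22, 18]
Algorithm: postorder visits root last, so walk postorder right-to-left;
each value is the root of the current inorder slice — split it at that
value, recurse on the right subtree first, then the left.
Recursive splits:
  root=18; inorder splits into left=[6, 9], right=[20, 22]
  root=22; inorder splits into left=[20], right=[]
  root=20; inorder splits into left=[], right=[]
  root=9; inorder splits into left=[6], right=[]
  root=6; inorder splits into left=[], right=[]
Reconstructed level-order: [18, 9, 22, 6, 20]


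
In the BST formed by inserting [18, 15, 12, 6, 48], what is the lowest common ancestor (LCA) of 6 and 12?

Tree insertion order: [18, 15, 12, 6, 48]
Tree (level-order array): [18, 15, 48, 12, None, None, None, 6]
In a BST, the LCA of p=6, q=12 is the first node v on the
root-to-leaf path with p <= v <= q (go left if both < v, right if both > v).
Walk from root:
  at 18: both 6 and 12 < 18, go left
  at 15: both 6 and 12 < 15, go left
  at 12: 6 <= 12 <= 12, this is the LCA
LCA = 12


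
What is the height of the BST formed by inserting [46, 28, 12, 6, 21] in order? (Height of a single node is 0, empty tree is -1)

Insertion order: [46, 28, 12, 6, 21]
Tree (level-order array): [46, 28, None, 12, None, 6, 21]
Compute height bottom-up (empty subtree = -1):
  height(6) = 1 + max(-1, -1) = 0
  height(21) = 1 + max(-1, -1) = 0
  height(12) = 1 + max(0, 0) = 1
  height(28) = 1 + max(1, -1) = 2
  height(46) = 1 + max(2, -1) = 3
Height = 3


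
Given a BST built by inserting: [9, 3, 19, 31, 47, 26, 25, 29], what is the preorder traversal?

Tree insertion order: [9, 3, 19, 31, 47, 26, 25, 29]
Tree (level-order array): [9, 3, 19, None, None, None, 31, 26, 47, 25, 29]
Preorder traversal: [9, 3, 19, 31, 26, 25, 29, 47]


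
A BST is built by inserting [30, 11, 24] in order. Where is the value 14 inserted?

Starting tree (level order): [30, 11, None, None, 24]
Insertion path: 30 -> 11 -> 24
Result: insert 14 as left child of 24
Final tree (level order): [30, 11, None, None, 24, 14]


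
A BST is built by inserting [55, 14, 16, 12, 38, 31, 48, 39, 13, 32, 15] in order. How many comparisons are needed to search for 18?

Search path for 18: 55 -> 14 -> 16 -> 38 -> 31
Found: False
Comparisons: 5


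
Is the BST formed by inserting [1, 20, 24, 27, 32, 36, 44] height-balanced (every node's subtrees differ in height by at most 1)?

Tree (level-order array): [1, None, 20, None, 24, None, 27, None, 32, None, 36, None, 44]
Definition: a tree is height-balanced if, at every node, |h(left) - h(right)| <= 1 (empty subtree has height -1).
Bottom-up per-node check:
  node 44: h_left=-1, h_right=-1, diff=0 [OK], height=0
  node 36: h_left=-1, h_right=0, diff=1 [OK], height=1
  node 32: h_left=-1, h_right=1, diff=2 [FAIL (|-1-1|=2 > 1)], height=2
  node 27: h_left=-1, h_right=2, diff=3 [FAIL (|-1-2|=3 > 1)], height=3
  node 24: h_left=-1, h_right=3, diff=4 [FAIL (|-1-3|=4 > 1)], height=4
  node 20: h_left=-1, h_right=4, diff=5 [FAIL (|-1-4|=5 > 1)], height=5
  node 1: h_left=-1, h_right=5, diff=6 [FAIL (|-1-5|=6 > 1)], height=6
Node 32 violates the condition: |-1 - 1| = 2 > 1.
Result: Not balanced


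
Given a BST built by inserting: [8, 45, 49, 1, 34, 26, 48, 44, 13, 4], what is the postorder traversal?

Tree insertion order: [8, 45, 49, 1, 34, 26, 48, 44, 13, 4]
Tree (level-order array): [8, 1, 45, None, 4, 34, 49, None, None, 26, 44, 48, None, 13]
Postorder traversal: [4, 1, 13, 26, 44, 34, 48, 49, 45, 8]


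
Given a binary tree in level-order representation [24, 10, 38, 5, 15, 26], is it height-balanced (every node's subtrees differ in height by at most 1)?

Tree (level-order array): [24, 10, 38, 5, 15, 26]
Definition: a tree is height-balanced if, at every node, |h(left) - h(right)| <= 1 (empty subtree has height -1).
Bottom-up per-node check:
  node 5: h_left=-1, h_right=-1, diff=0 [OK], height=0
  node 15: h_left=-1, h_right=-1, diff=0 [OK], height=0
  node 10: h_left=0, h_right=0, diff=0 [OK], height=1
  node 26: h_left=-1, h_right=-1, diff=0 [OK], height=0
  node 38: h_left=0, h_right=-1, diff=1 [OK], height=1
  node 24: h_left=1, h_right=1, diff=0 [OK], height=2
All nodes satisfy the balance condition.
Result: Balanced


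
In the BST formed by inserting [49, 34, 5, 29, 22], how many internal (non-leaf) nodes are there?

Tree built from: [49, 34, 5, 29, 22]
Tree (level-order array): [49, 34, None, 5, None, None, 29, 22]
Rule: An internal node has at least one child.
Per-node child counts:
  node 49: 1 child(ren)
  node 34: 1 child(ren)
  node 5: 1 child(ren)
  node 29: 1 child(ren)
  node 22: 0 child(ren)
Matching nodes: [49, 34, 5, 29]
Count of internal (non-leaf) nodes: 4


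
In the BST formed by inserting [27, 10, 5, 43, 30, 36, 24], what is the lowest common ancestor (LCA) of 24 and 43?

Tree insertion order: [27, 10, 5, 43, 30, 36, 24]
Tree (level-order array): [27, 10, 43, 5, 24, 30, None, None, None, None, None, None, 36]
In a BST, the LCA of p=24, q=43 is the first node v on the
root-to-leaf path with p <= v <= q (go left if both < v, right if both > v).
Walk from root:
  at 27: 24 <= 27 <= 43, this is the LCA
LCA = 27


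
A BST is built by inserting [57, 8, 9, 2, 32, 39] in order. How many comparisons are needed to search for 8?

Search path for 8: 57 -> 8
Found: True
Comparisons: 2


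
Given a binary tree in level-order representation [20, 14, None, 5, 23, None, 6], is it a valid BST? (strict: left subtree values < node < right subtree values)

Level-order array: [20, 14, None, 5, 23, None, 6]
Validate using subtree bounds (lo, hi): at each node, require lo < value < hi,
then recurse left with hi=value and right with lo=value.
Preorder trace (stopping at first violation):
  at node 20 with bounds (-inf, +inf): OK
  at node 14 with bounds (-inf, 20): OK
  at node 5 with bounds (-inf, 14): OK
  at node 6 with bounds (5, 14): OK
  at node 23 with bounds (14, 20): VIOLATION
Node 23 violates its bound: not (14 < 23 < 20).
Result: Not a valid BST


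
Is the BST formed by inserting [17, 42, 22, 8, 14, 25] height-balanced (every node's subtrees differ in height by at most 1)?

Tree (level-order array): [17, 8, 42, None, 14, 22, None, None, None, None, 25]
Definition: a tree is height-balanced if, at every node, |h(left) - h(right)| <= 1 (empty subtree has height -1).
Bottom-up per-node check:
  node 14: h_left=-1, h_right=-1, diff=0 [OK], height=0
  node 8: h_left=-1, h_right=0, diff=1 [OK], height=1
  node 25: h_left=-1, h_right=-1, diff=0 [OK], height=0
  node 22: h_left=-1, h_right=0, diff=1 [OK], height=1
  node 42: h_left=1, h_right=-1, diff=2 [FAIL (|1--1|=2 > 1)], height=2
  node 17: h_left=1, h_right=2, diff=1 [OK], height=3
Node 42 violates the condition: |1 - -1| = 2 > 1.
Result: Not balanced


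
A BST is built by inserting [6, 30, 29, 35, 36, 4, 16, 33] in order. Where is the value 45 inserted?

Starting tree (level order): [6, 4, 30, None, None, 29, 35, 16, None, 33, 36]
Insertion path: 6 -> 30 -> 35 -> 36
Result: insert 45 as right child of 36
Final tree (level order): [6, 4, 30, None, None, 29, 35, 16, None, 33, 36, None, None, None, None, None, 45]


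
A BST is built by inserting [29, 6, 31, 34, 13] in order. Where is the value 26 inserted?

Starting tree (level order): [29, 6, 31, None, 13, None, 34]
Insertion path: 29 -> 6 -> 13
Result: insert 26 as right child of 13
Final tree (level order): [29, 6, 31, None, 13, None, 34, None, 26]


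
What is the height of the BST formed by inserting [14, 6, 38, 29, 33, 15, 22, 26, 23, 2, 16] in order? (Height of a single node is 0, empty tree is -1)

Insertion order: [14, 6, 38, 29, 33, 15, 22, 26, 23, 2, 16]
Tree (level-order array): [14, 6, 38, 2, None, 29, None, None, None, 15, 33, None, 22, None, None, 16, 26, None, None, 23]
Compute height bottom-up (empty subtree = -1):
  height(2) = 1 + max(-1, -1) = 0
  height(6) = 1 + max(0, -1) = 1
  height(16) = 1 + max(-1, -1) = 0
  height(23) = 1 + max(-1, -1) = 0
  height(26) = 1 + max(0, -1) = 1
  height(22) = 1 + max(0, 1) = 2
  height(15) = 1 + max(-1, 2) = 3
  height(33) = 1 + max(-1, -1) = 0
  height(29) = 1 + max(3, 0) = 4
  height(38) = 1 + max(4, -1) = 5
  height(14) = 1 + max(1, 5) = 6
Height = 6


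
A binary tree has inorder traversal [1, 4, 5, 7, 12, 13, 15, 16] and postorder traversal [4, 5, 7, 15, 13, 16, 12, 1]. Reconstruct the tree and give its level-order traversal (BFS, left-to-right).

Inorder:   [1, 4, 5, 7, 12, 13, 15, 16]
Postorder: [4, 5, 7, 15, 13, 16, 12, 1]
Algorithm: postorder visits root last, so walk postorder right-to-left;
each value is the root of the current inorder slice — split it at that
value, recurse on the right subtree first, then the left.
Recursive splits:
  root=1; inorder splits into left=[], right=[4, 5, 7, 12, 13, 15, 16]
  root=12; inorder splits into left=[4, 5, 7], right=[13, 15, 16]
  root=16; inorder splits into left=[13, 15], right=[]
  root=13; inorder splits into left=[], right=[15]
  root=15; inorder splits into left=[], right=[]
  root=7; inorder splits into left=[4, 5], right=[]
  root=5; inorder splits into left=[4], right=[]
  root=4; inorder splits into left=[], right=[]
Reconstructed level-order: [1, 12, 7, 16, 5, 13, 4, 15]


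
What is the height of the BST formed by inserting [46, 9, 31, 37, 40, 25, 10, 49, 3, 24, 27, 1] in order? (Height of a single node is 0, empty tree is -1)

Insertion order: [46, 9, 31, 37, 40, 25, 10, 49, 3, 24, 27, 1]
Tree (level-order array): [46, 9, 49, 3, 31, None, None, 1, None, 25, 37, None, None, 10, 27, None, 40, None, 24]
Compute height bottom-up (empty subtree = -1):
  height(1) = 1 + max(-1, -1) = 0
  height(3) = 1 + max(0, -1) = 1
  height(24) = 1 + max(-1, -1) = 0
  height(10) = 1 + max(-1, 0) = 1
  height(27) = 1 + max(-1, -1) = 0
  height(25) = 1 + max(1, 0) = 2
  height(40) = 1 + max(-1, -1) = 0
  height(37) = 1 + max(-1, 0) = 1
  height(31) = 1 + max(2, 1) = 3
  height(9) = 1 + max(1, 3) = 4
  height(49) = 1 + max(-1, -1) = 0
  height(46) = 1 + max(4, 0) = 5
Height = 5


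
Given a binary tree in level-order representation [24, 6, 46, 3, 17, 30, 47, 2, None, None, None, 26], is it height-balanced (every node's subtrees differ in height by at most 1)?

Tree (level-order array): [24, 6, 46, 3, 17, 30, 47, 2, None, None, None, 26]
Definition: a tree is height-balanced if, at every node, |h(left) - h(right)| <= 1 (empty subtree has height -1).
Bottom-up per-node check:
  node 2: h_left=-1, h_right=-1, diff=0 [OK], height=0
  node 3: h_left=0, h_right=-1, diff=1 [OK], height=1
  node 17: h_left=-1, h_right=-1, diff=0 [OK], height=0
  node 6: h_left=1, h_right=0, diff=1 [OK], height=2
  node 26: h_left=-1, h_right=-1, diff=0 [OK], height=0
  node 30: h_left=0, h_right=-1, diff=1 [OK], height=1
  node 47: h_left=-1, h_right=-1, diff=0 [OK], height=0
  node 46: h_left=1, h_right=0, diff=1 [OK], height=2
  node 24: h_left=2, h_right=2, diff=0 [OK], height=3
All nodes satisfy the balance condition.
Result: Balanced


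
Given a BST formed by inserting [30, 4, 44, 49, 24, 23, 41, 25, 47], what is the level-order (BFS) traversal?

Tree insertion order: [30, 4, 44, 49, 24, 23, 41, 25, 47]
Tree (level-order array): [30, 4, 44, None, 24, 41, 49, 23, 25, None, None, 47]
BFS from the root, enqueuing left then right child of each popped node:
  queue [30] -> pop 30, enqueue [4, 44], visited so far: [30]
  queue [4, 44] -> pop 4, enqueue [24], visited so far: [30, 4]
  queue [44, 24] -> pop 44, enqueue [41, 49], visited so far: [30, 4, 44]
  queue [24, 41, 49] -> pop 24, enqueue [23, 25], visited so far: [30, 4, 44, 24]
  queue [41, 49, 23, 25] -> pop 41, enqueue [none], visited so far: [30, 4, 44, 24, 41]
  queue [49, 23, 25] -> pop 49, enqueue [47], visited so far: [30, 4, 44, 24, 41, 49]
  queue [23, 25, 47] -> pop 23, enqueue [none], visited so far: [30, 4, 44, 24, 41, 49, 23]
  queue [25, 47] -> pop 25, enqueue [none], visited so far: [30, 4, 44, 24, 41, 49, 23, 25]
  queue [47] -> pop 47, enqueue [none], visited so far: [30, 4, 44, 24, 41, 49, 23, 25, 47]
Result: [30, 4, 44, 24, 41, 49, 23, 25, 47]


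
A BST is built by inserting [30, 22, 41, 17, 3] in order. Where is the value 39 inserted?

Starting tree (level order): [30, 22, 41, 17, None, None, None, 3]
Insertion path: 30 -> 41
Result: insert 39 as left child of 41
Final tree (level order): [30, 22, 41, 17, None, 39, None, 3]


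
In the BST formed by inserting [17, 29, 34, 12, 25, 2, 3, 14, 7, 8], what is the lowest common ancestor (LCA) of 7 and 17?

Tree insertion order: [17, 29, 34, 12, 25, 2, 3, 14, 7, 8]
Tree (level-order array): [17, 12, 29, 2, 14, 25, 34, None, 3, None, None, None, None, None, None, None, 7, None, 8]
In a BST, the LCA of p=7, q=17 is the first node v on the
root-to-leaf path with p <= v <= q (go left if both < v, right if both > v).
Walk from root:
  at 17: 7 <= 17 <= 17, this is the LCA
LCA = 17


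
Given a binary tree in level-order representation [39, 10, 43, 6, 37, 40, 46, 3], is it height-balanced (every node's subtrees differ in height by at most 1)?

Tree (level-order array): [39, 10, 43, 6, 37, 40, 46, 3]
Definition: a tree is height-balanced if, at every node, |h(left) - h(right)| <= 1 (empty subtree has height -1).
Bottom-up per-node check:
  node 3: h_left=-1, h_right=-1, diff=0 [OK], height=0
  node 6: h_left=0, h_right=-1, diff=1 [OK], height=1
  node 37: h_left=-1, h_right=-1, diff=0 [OK], height=0
  node 10: h_left=1, h_right=0, diff=1 [OK], height=2
  node 40: h_left=-1, h_right=-1, diff=0 [OK], height=0
  node 46: h_left=-1, h_right=-1, diff=0 [OK], height=0
  node 43: h_left=0, h_right=0, diff=0 [OK], height=1
  node 39: h_left=2, h_right=1, diff=1 [OK], height=3
All nodes satisfy the balance condition.
Result: Balanced


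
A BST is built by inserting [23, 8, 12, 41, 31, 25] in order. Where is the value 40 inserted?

Starting tree (level order): [23, 8, 41, None, 12, 31, None, None, None, 25]
Insertion path: 23 -> 41 -> 31
Result: insert 40 as right child of 31
Final tree (level order): [23, 8, 41, None, 12, 31, None, None, None, 25, 40]


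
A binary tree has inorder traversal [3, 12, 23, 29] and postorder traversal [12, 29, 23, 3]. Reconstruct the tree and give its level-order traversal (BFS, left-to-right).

Inorder:   [3, 12, 23, 29]
Postorder: [12, 29, 23, 3]
Algorithm: postorder visits root last, so walk postorder right-to-left;
each value is the root of the current inorder slice — split it at that
value, recurse on the right subtree first, then the left.
Recursive splits:
  root=3; inorder splits into left=[], right=[12, 23, 29]
  root=23; inorder splits into left=[12], right=[29]
  root=29; inorder splits into left=[], right=[]
  root=12; inorder splits into left=[], right=[]
Reconstructed level-order: [3, 23, 12, 29]


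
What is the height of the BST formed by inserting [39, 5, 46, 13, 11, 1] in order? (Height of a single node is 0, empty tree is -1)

Insertion order: [39, 5, 46, 13, 11, 1]
Tree (level-order array): [39, 5, 46, 1, 13, None, None, None, None, 11]
Compute height bottom-up (empty subtree = -1):
  height(1) = 1 + max(-1, -1) = 0
  height(11) = 1 + max(-1, -1) = 0
  height(13) = 1 + max(0, -1) = 1
  height(5) = 1 + max(0, 1) = 2
  height(46) = 1 + max(-1, -1) = 0
  height(39) = 1 + max(2, 0) = 3
Height = 3


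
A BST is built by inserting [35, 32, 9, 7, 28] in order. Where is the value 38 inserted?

Starting tree (level order): [35, 32, None, 9, None, 7, 28]
Insertion path: 35
Result: insert 38 as right child of 35
Final tree (level order): [35, 32, 38, 9, None, None, None, 7, 28]


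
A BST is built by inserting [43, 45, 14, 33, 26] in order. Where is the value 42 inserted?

Starting tree (level order): [43, 14, 45, None, 33, None, None, 26]
Insertion path: 43 -> 14 -> 33
Result: insert 42 as right child of 33
Final tree (level order): [43, 14, 45, None, 33, None, None, 26, 42]


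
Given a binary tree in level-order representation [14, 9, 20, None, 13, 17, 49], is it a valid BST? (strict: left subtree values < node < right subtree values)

Level-order array: [14, 9, 20, None, 13, 17, 49]
Validate using subtree bounds (lo, hi): at each node, require lo < value < hi,
then recurse left with hi=value and right with lo=value.
Preorder trace (stopping at first violation):
  at node 14 with bounds (-inf, +inf): OK
  at node 9 with bounds (-inf, 14): OK
  at node 13 with bounds (9, 14): OK
  at node 20 with bounds (14, +inf): OK
  at node 17 with bounds (14, 20): OK
  at node 49 with bounds (20, +inf): OK
No violation found at any node.
Result: Valid BST


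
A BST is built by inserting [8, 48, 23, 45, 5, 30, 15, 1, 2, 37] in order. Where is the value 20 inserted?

Starting tree (level order): [8, 5, 48, 1, None, 23, None, None, 2, 15, 45, None, None, None, None, 30, None, None, 37]
Insertion path: 8 -> 48 -> 23 -> 15
Result: insert 20 as right child of 15
Final tree (level order): [8, 5, 48, 1, None, 23, None, None, 2, 15, 45, None, None, None, 20, 30, None, None, None, None, 37]


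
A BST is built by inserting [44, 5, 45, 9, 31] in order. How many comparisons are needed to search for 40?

Search path for 40: 44 -> 5 -> 9 -> 31
Found: False
Comparisons: 4


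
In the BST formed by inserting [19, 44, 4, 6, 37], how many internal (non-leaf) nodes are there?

Tree built from: [19, 44, 4, 6, 37]
Tree (level-order array): [19, 4, 44, None, 6, 37]
Rule: An internal node has at least one child.
Per-node child counts:
  node 19: 2 child(ren)
  node 4: 1 child(ren)
  node 6: 0 child(ren)
  node 44: 1 child(ren)
  node 37: 0 child(ren)
Matching nodes: [19, 4, 44]
Count of internal (non-leaf) nodes: 3


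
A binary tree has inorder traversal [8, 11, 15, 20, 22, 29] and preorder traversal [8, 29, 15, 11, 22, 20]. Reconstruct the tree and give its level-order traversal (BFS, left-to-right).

Inorder:  [8, 11, 15, 20, 22, 29]
Preorder: [8, 29, 15, 11, 22, 20]
Algorithm: preorder visits root first, so consume preorder in order;
for each root, split the current inorder slice at that value into
left-subtree inorder and right-subtree inorder, then recurse.
Recursive splits:
  root=8; inorder splits into left=[], right=[11, 15, 20, 22, 29]
  root=29; inorder splits into left=[11, 15, 20, 22], right=[]
  root=15; inorder splits into left=[11], right=[20, 22]
  root=11; inorder splits into left=[], right=[]
  root=22; inorder splits into left=[20], right=[]
  root=20; inorder splits into left=[], right=[]
Reconstructed level-order: [8, 29, 15, 11, 22, 20]


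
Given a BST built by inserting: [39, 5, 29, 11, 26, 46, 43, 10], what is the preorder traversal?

Tree insertion order: [39, 5, 29, 11, 26, 46, 43, 10]
Tree (level-order array): [39, 5, 46, None, 29, 43, None, 11, None, None, None, 10, 26]
Preorder traversal: [39, 5, 29, 11, 10, 26, 46, 43]


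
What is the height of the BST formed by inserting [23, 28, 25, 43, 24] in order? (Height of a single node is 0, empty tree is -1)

Insertion order: [23, 28, 25, 43, 24]
Tree (level-order array): [23, None, 28, 25, 43, 24]
Compute height bottom-up (empty subtree = -1):
  height(24) = 1 + max(-1, -1) = 0
  height(25) = 1 + max(0, -1) = 1
  height(43) = 1 + max(-1, -1) = 0
  height(28) = 1 + max(1, 0) = 2
  height(23) = 1 + max(-1, 2) = 3
Height = 3


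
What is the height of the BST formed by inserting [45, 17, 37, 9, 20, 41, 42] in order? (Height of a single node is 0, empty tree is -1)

Insertion order: [45, 17, 37, 9, 20, 41, 42]
Tree (level-order array): [45, 17, None, 9, 37, None, None, 20, 41, None, None, None, 42]
Compute height bottom-up (empty subtree = -1):
  height(9) = 1 + max(-1, -1) = 0
  height(20) = 1 + max(-1, -1) = 0
  height(42) = 1 + max(-1, -1) = 0
  height(41) = 1 + max(-1, 0) = 1
  height(37) = 1 + max(0, 1) = 2
  height(17) = 1 + max(0, 2) = 3
  height(45) = 1 + max(3, -1) = 4
Height = 4


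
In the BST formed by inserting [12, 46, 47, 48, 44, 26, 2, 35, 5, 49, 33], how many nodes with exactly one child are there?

Tree built from: [12, 46, 47, 48, 44, 26, 2, 35, 5, 49, 33]
Tree (level-order array): [12, 2, 46, None, 5, 44, 47, None, None, 26, None, None, 48, None, 35, None, 49, 33]
Rule: These are nodes with exactly 1 non-null child.
Per-node child counts:
  node 12: 2 child(ren)
  node 2: 1 child(ren)
  node 5: 0 child(ren)
  node 46: 2 child(ren)
  node 44: 1 child(ren)
  node 26: 1 child(ren)
  node 35: 1 child(ren)
  node 33: 0 child(ren)
  node 47: 1 child(ren)
  node 48: 1 child(ren)
  node 49: 0 child(ren)
Matching nodes: [2, 44, 26, 35, 47, 48]
Count of nodes with exactly one child: 6


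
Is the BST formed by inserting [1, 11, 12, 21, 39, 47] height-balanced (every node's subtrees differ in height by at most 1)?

Tree (level-order array): [1, None, 11, None, 12, None, 21, None, 39, None, 47]
Definition: a tree is height-balanced if, at every node, |h(left) - h(right)| <= 1 (empty subtree has height -1).
Bottom-up per-node check:
  node 47: h_left=-1, h_right=-1, diff=0 [OK], height=0
  node 39: h_left=-1, h_right=0, diff=1 [OK], height=1
  node 21: h_left=-1, h_right=1, diff=2 [FAIL (|-1-1|=2 > 1)], height=2
  node 12: h_left=-1, h_right=2, diff=3 [FAIL (|-1-2|=3 > 1)], height=3
  node 11: h_left=-1, h_right=3, diff=4 [FAIL (|-1-3|=4 > 1)], height=4
  node 1: h_left=-1, h_right=4, diff=5 [FAIL (|-1-4|=5 > 1)], height=5
Node 21 violates the condition: |-1 - 1| = 2 > 1.
Result: Not balanced


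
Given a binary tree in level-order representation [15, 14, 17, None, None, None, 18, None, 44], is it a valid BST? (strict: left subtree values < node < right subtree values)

Level-order array: [15, 14, 17, None, None, None, 18, None, 44]
Validate using subtree bounds (lo, hi): at each node, require lo < value < hi,
then recurse left with hi=value and right with lo=value.
Preorder trace (stopping at first violation):
  at node 15 with bounds (-inf, +inf): OK
  at node 14 with bounds (-inf, 15): OK
  at node 17 with bounds (15, +inf): OK
  at node 18 with bounds (17, +inf): OK
  at node 44 with bounds (18, +inf): OK
No violation found at any node.
Result: Valid BST


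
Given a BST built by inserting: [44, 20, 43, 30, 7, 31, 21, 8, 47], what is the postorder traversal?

Tree insertion order: [44, 20, 43, 30, 7, 31, 21, 8, 47]
Tree (level-order array): [44, 20, 47, 7, 43, None, None, None, 8, 30, None, None, None, 21, 31]
Postorder traversal: [8, 7, 21, 31, 30, 43, 20, 47, 44]


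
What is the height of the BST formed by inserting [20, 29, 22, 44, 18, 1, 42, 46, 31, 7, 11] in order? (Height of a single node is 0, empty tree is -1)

Insertion order: [20, 29, 22, 44, 18, 1, 42, 46, 31, 7, 11]
Tree (level-order array): [20, 18, 29, 1, None, 22, 44, None, 7, None, None, 42, 46, None, 11, 31]
Compute height bottom-up (empty subtree = -1):
  height(11) = 1 + max(-1, -1) = 0
  height(7) = 1 + max(-1, 0) = 1
  height(1) = 1 + max(-1, 1) = 2
  height(18) = 1 + max(2, -1) = 3
  height(22) = 1 + max(-1, -1) = 0
  height(31) = 1 + max(-1, -1) = 0
  height(42) = 1 + max(0, -1) = 1
  height(46) = 1 + max(-1, -1) = 0
  height(44) = 1 + max(1, 0) = 2
  height(29) = 1 + max(0, 2) = 3
  height(20) = 1 + max(3, 3) = 4
Height = 4


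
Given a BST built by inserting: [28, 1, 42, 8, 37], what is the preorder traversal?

Tree insertion order: [28, 1, 42, 8, 37]
Tree (level-order array): [28, 1, 42, None, 8, 37]
Preorder traversal: [28, 1, 8, 42, 37]


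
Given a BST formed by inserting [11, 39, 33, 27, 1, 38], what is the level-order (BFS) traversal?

Tree insertion order: [11, 39, 33, 27, 1, 38]
Tree (level-order array): [11, 1, 39, None, None, 33, None, 27, 38]
BFS from the root, enqueuing left then right child of each popped node:
  queue [11] -> pop 11, enqueue [1, 39], visited so far: [11]
  queue [1, 39] -> pop 1, enqueue [none], visited so far: [11, 1]
  queue [39] -> pop 39, enqueue [33], visited so far: [11, 1, 39]
  queue [33] -> pop 33, enqueue [27, 38], visited so far: [11, 1, 39, 33]
  queue [27, 38] -> pop 27, enqueue [none], visited so far: [11, 1, 39, 33, 27]
  queue [38] -> pop 38, enqueue [none], visited so far: [11, 1, 39, 33, 27, 38]
Result: [11, 1, 39, 33, 27, 38]


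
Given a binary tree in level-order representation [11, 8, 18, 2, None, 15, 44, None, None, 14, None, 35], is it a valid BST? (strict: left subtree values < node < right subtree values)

Level-order array: [11, 8, 18, 2, None, 15, 44, None, None, 14, None, 35]
Validate using subtree bounds (lo, hi): at each node, require lo < value < hi,
then recurse left with hi=value and right with lo=value.
Preorder trace (stopping at first violation):
  at node 11 with bounds (-inf, +inf): OK
  at node 8 with bounds (-inf, 11): OK
  at node 2 with bounds (-inf, 8): OK
  at node 18 with bounds (11, +inf): OK
  at node 15 with bounds (11, 18): OK
  at node 14 with bounds (11, 15): OK
  at node 44 with bounds (18, +inf): OK
  at node 35 with bounds (18, 44): OK
No violation found at any node.
Result: Valid BST


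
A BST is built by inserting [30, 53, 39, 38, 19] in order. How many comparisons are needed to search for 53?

Search path for 53: 30 -> 53
Found: True
Comparisons: 2


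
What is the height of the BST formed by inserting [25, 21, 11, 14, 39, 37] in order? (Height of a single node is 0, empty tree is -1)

Insertion order: [25, 21, 11, 14, 39, 37]
Tree (level-order array): [25, 21, 39, 11, None, 37, None, None, 14]
Compute height bottom-up (empty subtree = -1):
  height(14) = 1 + max(-1, -1) = 0
  height(11) = 1 + max(-1, 0) = 1
  height(21) = 1 + max(1, -1) = 2
  height(37) = 1 + max(-1, -1) = 0
  height(39) = 1 + max(0, -1) = 1
  height(25) = 1 + max(2, 1) = 3
Height = 3


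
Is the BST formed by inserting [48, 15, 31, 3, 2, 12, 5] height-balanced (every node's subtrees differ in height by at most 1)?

Tree (level-order array): [48, 15, None, 3, 31, 2, 12, None, None, None, None, 5]
Definition: a tree is height-balanced if, at every node, |h(left) - h(right)| <= 1 (empty subtree has height -1).
Bottom-up per-node check:
  node 2: h_left=-1, h_right=-1, diff=0 [OK], height=0
  node 5: h_left=-1, h_right=-1, diff=0 [OK], height=0
  node 12: h_left=0, h_right=-1, diff=1 [OK], height=1
  node 3: h_left=0, h_right=1, diff=1 [OK], height=2
  node 31: h_left=-1, h_right=-1, diff=0 [OK], height=0
  node 15: h_left=2, h_right=0, diff=2 [FAIL (|2-0|=2 > 1)], height=3
  node 48: h_left=3, h_right=-1, diff=4 [FAIL (|3--1|=4 > 1)], height=4
Node 15 violates the condition: |2 - 0| = 2 > 1.
Result: Not balanced


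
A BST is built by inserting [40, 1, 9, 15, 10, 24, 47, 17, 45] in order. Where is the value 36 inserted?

Starting tree (level order): [40, 1, 47, None, 9, 45, None, None, 15, None, None, 10, 24, None, None, 17]
Insertion path: 40 -> 1 -> 9 -> 15 -> 24
Result: insert 36 as right child of 24
Final tree (level order): [40, 1, 47, None, 9, 45, None, None, 15, None, None, 10, 24, None, None, 17, 36]


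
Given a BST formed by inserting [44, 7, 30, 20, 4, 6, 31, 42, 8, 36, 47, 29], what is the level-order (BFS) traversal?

Tree insertion order: [44, 7, 30, 20, 4, 6, 31, 42, 8, 36, 47, 29]
Tree (level-order array): [44, 7, 47, 4, 30, None, None, None, 6, 20, 31, None, None, 8, 29, None, 42, None, None, None, None, 36]
BFS from the root, enqueuing left then right child of each popped node:
  queue [44] -> pop 44, enqueue [7, 47], visited so far: [44]
  queue [7, 47] -> pop 7, enqueue [4, 30], visited so far: [44, 7]
  queue [47, 4, 30] -> pop 47, enqueue [none], visited so far: [44, 7, 47]
  queue [4, 30] -> pop 4, enqueue [6], visited so far: [44, 7, 47, 4]
  queue [30, 6] -> pop 30, enqueue [20, 31], visited so far: [44, 7, 47, 4, 30]
  queue [6, 20, 31] -> pop 6, enqueue [none], visited so far: [44, 7, 47, 4, 30, 6]
  queue [20, 31] -> pop 20, enqueue [8, 29], visited so far: [44, 7, 47, 4, 30, 6, 20]
  queue [31, 8, 29] -> pop 31, enqueue [42], visited so far: [44, 7, 47, 4, 30, 6, 20, 31]
  queue [8, 29, 42] -> pop 8, enqueue [none], visited so far: [44, 7, 47, 4, 30, 6, 20, 31, 8]
  queue [29, 42] -> pop 29, enqueue [none], visited so far: [44, 7, 47, 4, 30, 6, 20, 31, 8, 29]
  queue [42] -> pop 42, enqueue [36], visited so far: [44, 7, 47, 4, 30, 6, 20, 31, 8, 29, 42]
  queue [36] -> pop 36, enqueue [none], visited so far: [44, 7, 47, 4, 30, 6, 20, 31, 8, 29, 42, 36]
Result: [44, 7, 47, 4, 30, 6, 20, 31, 8, 29, 42, 36]


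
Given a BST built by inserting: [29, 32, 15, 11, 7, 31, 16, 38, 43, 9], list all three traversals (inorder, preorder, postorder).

Tree insertion order: [29, 32, 15, 11, 7, 31, 16, 38, 43, 9]
Tree (level-order array): [29, 15, 32, 11, 16, 31, 38, 7, None, None, None, None, None, None, 43, None, 9]
Inorder (L, root, R): [7, 9, 11, 15, 16, 29, 31, 32, 38, 43]
Preorder (root, L, R): [29, 15, 11, 7, 9, 16, 32, 31, 38, 43]
Postorder (L, R, root): [9, 7, 11, 16, 15, 31, 43, 38, 32, 29]


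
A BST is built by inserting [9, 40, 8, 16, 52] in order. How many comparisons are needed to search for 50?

Search path for 50: 9 -> 40 -> 52
Found: False
Comparisons: 3


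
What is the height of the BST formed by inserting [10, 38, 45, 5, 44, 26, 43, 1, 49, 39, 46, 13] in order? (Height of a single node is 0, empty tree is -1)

Insertion order: [10, 38, 45, 5, 44, 26, 43, 1, 49, 39, 46, 13]
Tree (level-order array): [10, 5, 38, 1, None, 26, 45, None, None, 13, None, 44, 49, None, None, 43, None, 46, None, 39]
Compute height bottom-up (empty subtree = -1):
  height(1) = 1 + max(-1, -1) = 0
  height(5) = 1 + max(0, -1) = 1
  height(13) = 1 + max(-1, -1) = 0
  height(26) = 1 + max(0, -1) = 1
  height(39) = 1 + max(-1, -1) = 0
  height(43) = 1 + max(0, -1) = 1
  height(44) = 1 + max(1, -1) = 2
  height(46) = 1 + max(-1, -1) = 0
  height(49) = 1 + max(0, -1) = 1
  height(45) = 1 + max(2, 1) = 3
  height(38) = 1 + max(1, 3) = 4
  height(10) = 1 + max(1, 4) = 5
Height = 5


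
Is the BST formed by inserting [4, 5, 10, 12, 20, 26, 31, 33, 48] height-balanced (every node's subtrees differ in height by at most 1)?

Tree (level-order array): [4, None, 5, None, 10, None, 12, None, 20, None, 26, None, 31, None, 33, None, 48]
Definition: a tree is height-balanced if, at every node, |h(left) - h(right)| <= 1 (empty subtree has height -1).
Bottom-up per-node check:
  node 48: h_left=-1, h_right=-1, diff=0 [OK], height=0
  node 33: h_left=-1, h_right=0, diff=1 [OK], height=1
  node 31: h_left=-1, h_right=1, diff=2 [FAIL (|-1-1|=2 > 1)], height=2
  node 26: h_left=-1, h_right=2, diff=3 [FAIL (|-1-2|=3 > 1)], height=3
  node 20: h_left=-1, h_right=3, diff=4 [FAIL (|-1-3|=4 > 1)], height=4
  node 12: h_left=-1, h_right=4, diff=5 [FAIL (|-1-4|=5 > 1)], height=5
  node 10: h_left=-1, h_right=5, diff=6 [FAIL (|-1-5|=6 > 1)], height=6
  node 5: h_left=-1, h_right=6, diff=7 [FAIL (|-1-6|=7 > 1)], height=7
  node 4: h_left=-1, h_right=7, diff=8 [FAIL (|-1-7|=8 > 1)], height=8
Node 31 violates the condition: |-1 - 1| = 2 > 1.
Result: Not balanced


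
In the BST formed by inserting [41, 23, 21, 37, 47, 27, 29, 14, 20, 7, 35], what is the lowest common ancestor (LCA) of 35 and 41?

Tree insertion order: [41, 23, 21, 37, 47, 27, 29, 14, 20, 7, 35]
Tree (level-order array): [41, 23, 47, 21, 37, None, None, 14, None, 27, None, 7, 20, None, 29, None, None, None, None, None, 35]
In a BST, the LCA of p=35, q=41 is the first node v on the
root-to-leaf path with p <= v <= q (go left if both < v, right if both > v).
Walk from root:
  at 41: 35 <= 41 <= 41, this is the LCA
LCA = 41


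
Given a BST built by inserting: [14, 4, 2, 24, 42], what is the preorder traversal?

Tree insertion order: [14, 4, 2, 24, 42]
Tree (level-order array): [14, 4, 24, 2, None, None, 42]
Preorder traversal: [14, 4, 2, 24, 42]


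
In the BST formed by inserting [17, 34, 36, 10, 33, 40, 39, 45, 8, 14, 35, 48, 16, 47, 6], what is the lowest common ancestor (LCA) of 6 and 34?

Tree insertion order: [17, 34, 36, 10, 33, 40, 39, 45, 8, 14, 35, 48, 16, 47, 6]
Tree (level-order array): [17, 10, 34, 8, 14, 33, 36, 6, None, None, 16, None, None, 35, 40, None, None, None, None, None, None, 39, 45, None, None, None, 48, 47]
In a BST, the LCA of p=6, q=34 is the first node v on the
root-to-leaf path with p <= v <= q (go left if both < v, right if both > v).
Walk from root:
  at 17: 6 <= 17 <= 34, this is the LCA
LCA = 17


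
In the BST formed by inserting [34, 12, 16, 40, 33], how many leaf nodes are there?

Tree built from: [34, 12, 16, 40, 33]
Tree (level-order array): [34, 12, 40, None, 16, None, None, None, 33]
Rule: A leaf has 0 children.
Per-node child counts:
  node 34: 2 child(ren)
  node 12: 1 child(ren)
  node 16: 1 child(ren)
  node 33: 0 child(ren)
  node 40: 0 child(ren)
Matching nodes: [33, 40]
Count of leaf nodes: 2
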